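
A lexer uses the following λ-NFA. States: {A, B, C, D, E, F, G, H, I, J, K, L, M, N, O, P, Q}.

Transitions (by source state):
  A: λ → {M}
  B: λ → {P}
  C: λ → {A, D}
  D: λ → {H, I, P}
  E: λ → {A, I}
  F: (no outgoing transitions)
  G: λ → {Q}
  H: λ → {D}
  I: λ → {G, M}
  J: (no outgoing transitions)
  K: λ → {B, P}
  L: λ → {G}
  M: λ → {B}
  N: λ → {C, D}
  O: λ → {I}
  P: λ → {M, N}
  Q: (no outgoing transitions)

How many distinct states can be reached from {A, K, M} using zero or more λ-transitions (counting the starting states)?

Start with {A, K, M}.
From K via λ: add B, P.
From P via λ: add N.
From N via λ: add C, D.
From D via λ: add H, I.
From I via λ: add G.
From G via λ: add Q.
λ-closure = {A, B, C, D, G, H, I, K, M, N, P, Q}, which has 12 states.

12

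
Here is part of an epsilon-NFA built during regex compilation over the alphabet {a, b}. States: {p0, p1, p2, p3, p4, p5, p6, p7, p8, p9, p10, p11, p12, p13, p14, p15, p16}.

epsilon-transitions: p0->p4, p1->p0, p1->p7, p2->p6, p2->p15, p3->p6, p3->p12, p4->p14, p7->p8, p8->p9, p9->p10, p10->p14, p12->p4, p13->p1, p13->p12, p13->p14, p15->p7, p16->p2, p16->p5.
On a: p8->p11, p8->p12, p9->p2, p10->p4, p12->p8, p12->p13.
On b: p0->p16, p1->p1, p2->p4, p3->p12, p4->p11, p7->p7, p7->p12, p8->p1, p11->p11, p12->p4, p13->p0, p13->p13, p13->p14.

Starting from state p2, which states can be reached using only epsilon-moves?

{p2, p6, p7, p8, p9, p10, p14, p15}

Start with {p2}.
From p2 via epsilon: add p6, p15.
From p15 via epsilon: add p7.
From p7 via epsilon: add p8.
From p8 via epsilon: add p9.
From p9 via epsilon: add p10.
From p10 via epsilon: add p14.
No new states can be added; the closed set is {p2, p6, p7, p8, p9, p10, p14, p15}.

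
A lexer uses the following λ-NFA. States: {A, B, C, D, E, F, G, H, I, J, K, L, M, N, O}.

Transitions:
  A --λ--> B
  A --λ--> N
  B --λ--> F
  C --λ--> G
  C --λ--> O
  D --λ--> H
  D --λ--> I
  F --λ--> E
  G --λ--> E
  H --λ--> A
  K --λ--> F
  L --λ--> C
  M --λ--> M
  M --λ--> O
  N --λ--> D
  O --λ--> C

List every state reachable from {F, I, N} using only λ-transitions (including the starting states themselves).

Start with {F, I, N}.
From F via λ: add E.
From N via λ: add D.
From D via λ: add H.
From H via λ: add A.
From A via λ: add B.
No new states can be added; the closed set is {A, B, D, E, F, H, I, N}.

{A, B, D, E, F, H, I, N}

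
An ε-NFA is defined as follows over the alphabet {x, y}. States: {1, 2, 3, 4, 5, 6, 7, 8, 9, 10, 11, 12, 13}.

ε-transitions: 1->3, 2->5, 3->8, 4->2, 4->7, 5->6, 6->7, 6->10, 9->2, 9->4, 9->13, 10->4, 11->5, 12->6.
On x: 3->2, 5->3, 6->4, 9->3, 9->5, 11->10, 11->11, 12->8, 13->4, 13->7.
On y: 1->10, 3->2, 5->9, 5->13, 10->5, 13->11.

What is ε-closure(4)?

{2, 4, 5, 6, 7, 10}

Start with {4}.
From 4 via ε: add 2, 7.
From 2 via ε: add 5.
From 5 via ε: add 6.
From 6 via ε: add 10.
No new states can be added; the closed set is {2, 4, 5, 6, 7, 10}.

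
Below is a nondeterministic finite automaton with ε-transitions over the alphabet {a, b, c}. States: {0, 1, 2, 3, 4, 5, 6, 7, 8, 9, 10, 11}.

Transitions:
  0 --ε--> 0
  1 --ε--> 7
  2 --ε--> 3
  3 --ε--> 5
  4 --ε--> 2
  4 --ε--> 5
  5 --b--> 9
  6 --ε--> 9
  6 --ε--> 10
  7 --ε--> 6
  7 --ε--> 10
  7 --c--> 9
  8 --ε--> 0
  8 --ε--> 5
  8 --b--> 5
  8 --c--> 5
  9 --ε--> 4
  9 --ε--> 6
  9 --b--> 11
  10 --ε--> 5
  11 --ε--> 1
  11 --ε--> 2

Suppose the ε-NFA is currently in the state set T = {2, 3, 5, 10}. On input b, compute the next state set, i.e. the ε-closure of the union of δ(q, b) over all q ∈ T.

{2, 3, 4, 5, 6, 9, 10}

5 on b → {9}.
No b-transition from 2, 3, 10.
Union after reading b: {9}.
Now take the ε-closure:
From 9 via ε: add 4, 6.
From 4 via ε: add 2, 5.
From 6 via ε: add 10.
From 2 via ε: add 3.
No new states can be added; the closed set is {2, 3, 4, 5, 6, 9, 10}.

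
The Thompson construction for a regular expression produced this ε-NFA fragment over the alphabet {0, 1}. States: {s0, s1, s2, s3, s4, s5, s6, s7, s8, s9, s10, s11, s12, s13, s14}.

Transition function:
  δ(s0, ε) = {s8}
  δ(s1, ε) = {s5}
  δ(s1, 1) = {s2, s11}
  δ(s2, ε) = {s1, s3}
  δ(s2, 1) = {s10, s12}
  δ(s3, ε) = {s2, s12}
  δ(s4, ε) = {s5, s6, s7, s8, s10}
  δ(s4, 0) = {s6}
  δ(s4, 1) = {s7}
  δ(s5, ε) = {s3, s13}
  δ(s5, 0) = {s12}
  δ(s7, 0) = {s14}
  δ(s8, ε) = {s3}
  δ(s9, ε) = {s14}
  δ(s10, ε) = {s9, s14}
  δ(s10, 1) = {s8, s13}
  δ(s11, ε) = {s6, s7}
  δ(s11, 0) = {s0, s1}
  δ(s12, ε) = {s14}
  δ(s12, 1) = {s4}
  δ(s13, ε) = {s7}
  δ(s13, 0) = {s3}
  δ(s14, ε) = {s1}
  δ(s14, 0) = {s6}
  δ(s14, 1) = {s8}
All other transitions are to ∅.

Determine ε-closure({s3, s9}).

{s1, s2, s3, s5, s7, s9, s12, s13, s14}

Start with {s3, s9}.
From s3 via ε: add s2, s12.
From s9 via ε: add s14.
From s2 via ε: add s1.
From s1 via ε: add s5.
From s5 via ε: add s13.
From s13 via ε: add s7.
No new states can be added; the closed set is {s1, s2, s3, s5, s7, s9, s12, s13, s14}.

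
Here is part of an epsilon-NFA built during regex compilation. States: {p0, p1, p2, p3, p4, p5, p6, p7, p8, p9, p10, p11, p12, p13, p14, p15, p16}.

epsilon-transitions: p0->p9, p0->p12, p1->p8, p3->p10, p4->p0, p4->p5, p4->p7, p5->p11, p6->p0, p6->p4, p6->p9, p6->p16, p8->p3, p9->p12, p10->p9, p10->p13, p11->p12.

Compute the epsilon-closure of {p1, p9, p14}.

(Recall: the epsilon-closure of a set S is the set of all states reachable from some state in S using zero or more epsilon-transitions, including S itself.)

Start with {p1, p9, p14}.
From p1 via epsilon: add p8.
From p9 via epsilon: add p12.
From p8 via epsilon: add p3.
From p3 via epsilon: add p10.
From p10 via epsilon: add p13.
No new states can be added; the closed set is {p1, p3, p8, p9, p10, p12, p13, p14}.

{p1, p3, p8, p9, p10, p12, p13, p14}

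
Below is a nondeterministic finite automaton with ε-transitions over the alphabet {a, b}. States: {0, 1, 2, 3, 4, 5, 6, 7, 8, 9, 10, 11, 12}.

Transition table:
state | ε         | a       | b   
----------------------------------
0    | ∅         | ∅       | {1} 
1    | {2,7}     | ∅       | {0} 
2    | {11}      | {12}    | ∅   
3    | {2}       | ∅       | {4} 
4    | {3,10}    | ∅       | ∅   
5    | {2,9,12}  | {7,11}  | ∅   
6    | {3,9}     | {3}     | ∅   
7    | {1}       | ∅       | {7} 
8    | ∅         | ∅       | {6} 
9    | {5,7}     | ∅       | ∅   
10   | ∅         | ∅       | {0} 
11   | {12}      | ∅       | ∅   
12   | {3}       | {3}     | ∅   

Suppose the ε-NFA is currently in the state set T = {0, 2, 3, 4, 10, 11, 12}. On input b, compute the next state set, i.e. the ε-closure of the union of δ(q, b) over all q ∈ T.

{0, 1, 2, 3, 4, 7, 10, 11, 12}

0 on b → {1}.
3 on b → {4}.
10 on b → {0}.
No b-transition from 2, 4, 11, 12.
Union after reading b: {0, 1, 4}.
Now take the ε-closure:
From 1 via ε: add 2, 7.
From 4 via ε: add 3, 10.
From 2 via ε: add 11.
From 11 via ε: add 12.
No new states can be added; the closed set is {0, 1, 2, 3, 4, 7, 10, 11, 12}.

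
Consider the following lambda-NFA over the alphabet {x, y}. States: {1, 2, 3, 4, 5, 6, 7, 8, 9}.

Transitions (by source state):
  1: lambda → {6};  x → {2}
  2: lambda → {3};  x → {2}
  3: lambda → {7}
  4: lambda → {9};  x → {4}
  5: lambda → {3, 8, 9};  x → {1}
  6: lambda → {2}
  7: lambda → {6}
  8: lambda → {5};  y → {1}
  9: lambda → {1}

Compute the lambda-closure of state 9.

Start with {9}.
From 9 via lambda: add 1.
From 1 via lambda: add 6.
From 6 via lambda: add 2.
From 2 via lambda: add 3.
From 3 via lambda: add 7.
No new states can be added; the closed set is {1, 2, 3, 6, 7, 9}.

{1, 2, 3, 6, 7, 9}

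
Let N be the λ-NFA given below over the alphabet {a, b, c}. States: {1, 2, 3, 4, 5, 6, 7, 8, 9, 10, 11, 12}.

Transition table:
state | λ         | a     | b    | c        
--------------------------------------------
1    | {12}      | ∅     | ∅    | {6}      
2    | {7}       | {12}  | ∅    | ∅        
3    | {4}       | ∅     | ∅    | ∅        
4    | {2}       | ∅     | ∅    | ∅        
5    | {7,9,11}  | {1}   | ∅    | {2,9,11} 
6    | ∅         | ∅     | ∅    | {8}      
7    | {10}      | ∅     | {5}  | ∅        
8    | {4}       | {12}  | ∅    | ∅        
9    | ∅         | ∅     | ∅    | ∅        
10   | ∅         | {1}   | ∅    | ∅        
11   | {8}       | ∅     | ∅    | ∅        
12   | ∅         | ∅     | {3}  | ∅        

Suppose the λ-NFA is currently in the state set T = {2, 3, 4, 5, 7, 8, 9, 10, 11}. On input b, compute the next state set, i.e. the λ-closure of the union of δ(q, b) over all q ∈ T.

{2, 4, 5, 7, 8, 9, 10, 11}

7 on b → {5}.
No b-transition from 2, 3, 4, 5, 8, 9, 10, 11.
Union after reading b: {5}.
Now take the λ-closure:
From 5 via λ: add 7, 9, 11.
From 7 via λ: add 10.
From 11 via λ: add 8.
From 8 via λ: add 4.
From 4 via λ: add 2.
No new states can be added; the closed set is {2, 4, 5, 7, 8, 9, 10, 11}.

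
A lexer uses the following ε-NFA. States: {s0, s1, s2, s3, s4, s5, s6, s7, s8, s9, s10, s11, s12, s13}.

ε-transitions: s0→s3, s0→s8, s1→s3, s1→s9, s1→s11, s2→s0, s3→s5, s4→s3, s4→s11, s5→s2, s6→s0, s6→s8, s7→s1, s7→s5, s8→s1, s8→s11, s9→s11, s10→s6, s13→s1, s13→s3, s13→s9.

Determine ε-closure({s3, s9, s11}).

Start with {s3, s9, s11}.
From s3 via ε: add s5.
From s5 via ε: add s2.
From s2 via ε: add s0.
From s0 via ε: add s8.
From s8 via ε: add s1.
No new states can be added; the closed set is {s0, s1, s2, s3, s5, s8, s9, s11}.

{s0, s1, s2, s3, s5, s8, s9, s11}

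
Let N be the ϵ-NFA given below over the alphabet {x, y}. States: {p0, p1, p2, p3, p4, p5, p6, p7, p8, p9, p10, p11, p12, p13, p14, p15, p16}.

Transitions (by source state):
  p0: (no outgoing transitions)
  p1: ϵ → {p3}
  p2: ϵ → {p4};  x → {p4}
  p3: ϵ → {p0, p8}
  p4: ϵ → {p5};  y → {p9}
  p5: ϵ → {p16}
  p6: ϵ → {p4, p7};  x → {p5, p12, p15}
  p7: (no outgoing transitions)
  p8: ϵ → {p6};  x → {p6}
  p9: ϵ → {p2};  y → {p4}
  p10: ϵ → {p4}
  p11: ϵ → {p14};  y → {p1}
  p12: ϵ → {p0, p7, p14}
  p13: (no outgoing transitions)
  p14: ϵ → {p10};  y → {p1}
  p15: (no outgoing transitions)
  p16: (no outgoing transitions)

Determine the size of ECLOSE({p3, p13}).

Start with {p3, p13}.
From p3 via ϵ: add p0, p8.
From p8 via ϵ: add p6.
From p6 via ϵ: add p4, p7.
From p4 via ϵ: add p5.
From p5 via ϵ: add p16.
ϵ-closure = {p0, p3, p4, p5, p6, p7, p8, p13, p16}, which has 9 states.

9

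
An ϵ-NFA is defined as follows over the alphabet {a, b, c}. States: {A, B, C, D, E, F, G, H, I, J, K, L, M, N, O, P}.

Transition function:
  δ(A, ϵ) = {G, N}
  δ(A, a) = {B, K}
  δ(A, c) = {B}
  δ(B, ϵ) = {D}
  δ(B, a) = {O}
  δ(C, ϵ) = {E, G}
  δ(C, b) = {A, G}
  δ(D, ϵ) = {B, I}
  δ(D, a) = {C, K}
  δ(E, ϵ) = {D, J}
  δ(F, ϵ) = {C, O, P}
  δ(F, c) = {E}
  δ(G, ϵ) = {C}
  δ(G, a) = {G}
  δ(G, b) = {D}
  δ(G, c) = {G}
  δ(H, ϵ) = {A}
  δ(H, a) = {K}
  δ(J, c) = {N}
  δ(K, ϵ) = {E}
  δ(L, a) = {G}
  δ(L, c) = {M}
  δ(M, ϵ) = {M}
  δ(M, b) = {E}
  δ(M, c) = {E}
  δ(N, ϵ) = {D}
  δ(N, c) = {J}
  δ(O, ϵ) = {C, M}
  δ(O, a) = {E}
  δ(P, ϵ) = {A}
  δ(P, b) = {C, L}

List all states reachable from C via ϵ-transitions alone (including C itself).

Start with {C}.
From C via ϵ: add E, G.
From E via ϵ: add D, J.
From D via ϵ: add B, I.
No new states can be added; the closed set is {B, C, D, E, G, I, J}.

{B, C, D, E, G, I, J}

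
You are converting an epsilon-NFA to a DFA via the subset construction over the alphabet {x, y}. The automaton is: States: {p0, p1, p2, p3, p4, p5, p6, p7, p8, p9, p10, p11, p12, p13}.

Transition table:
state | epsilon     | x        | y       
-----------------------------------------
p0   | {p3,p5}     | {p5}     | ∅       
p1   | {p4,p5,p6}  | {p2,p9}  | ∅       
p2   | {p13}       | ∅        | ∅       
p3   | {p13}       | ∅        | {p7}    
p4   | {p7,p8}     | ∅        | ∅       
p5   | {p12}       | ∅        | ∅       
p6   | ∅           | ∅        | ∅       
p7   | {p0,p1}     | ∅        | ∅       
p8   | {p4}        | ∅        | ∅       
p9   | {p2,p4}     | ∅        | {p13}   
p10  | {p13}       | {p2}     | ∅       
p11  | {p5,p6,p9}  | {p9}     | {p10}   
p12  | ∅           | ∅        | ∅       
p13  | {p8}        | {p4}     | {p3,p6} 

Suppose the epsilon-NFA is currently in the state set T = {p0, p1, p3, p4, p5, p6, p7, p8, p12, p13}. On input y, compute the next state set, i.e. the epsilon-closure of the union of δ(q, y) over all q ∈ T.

p3 on y → {p7}.
p13 on y → {p3, p6}.
No y-transition from p0, p1, p4, p5, p6, p7, p8, p12.
Union after reading y: {p3, p6, p7}.
Now take the epsilon-closure:
From p3 via epsilon: add p13.
From p7 via epsilon: add p0, p1.
From p0 via epsilon: add p5.
From p1 via epsilon: add p4.
From p13 via epsilon: add p8.
From p5 via epsilon: add p12.
No new states can be added; the closed set is {p0, p1, p3, p4, p5, p6, p7, p8, p12, p13}.

{p0, p1, p3, p4, p5, p6, p7, p8, p12, p13}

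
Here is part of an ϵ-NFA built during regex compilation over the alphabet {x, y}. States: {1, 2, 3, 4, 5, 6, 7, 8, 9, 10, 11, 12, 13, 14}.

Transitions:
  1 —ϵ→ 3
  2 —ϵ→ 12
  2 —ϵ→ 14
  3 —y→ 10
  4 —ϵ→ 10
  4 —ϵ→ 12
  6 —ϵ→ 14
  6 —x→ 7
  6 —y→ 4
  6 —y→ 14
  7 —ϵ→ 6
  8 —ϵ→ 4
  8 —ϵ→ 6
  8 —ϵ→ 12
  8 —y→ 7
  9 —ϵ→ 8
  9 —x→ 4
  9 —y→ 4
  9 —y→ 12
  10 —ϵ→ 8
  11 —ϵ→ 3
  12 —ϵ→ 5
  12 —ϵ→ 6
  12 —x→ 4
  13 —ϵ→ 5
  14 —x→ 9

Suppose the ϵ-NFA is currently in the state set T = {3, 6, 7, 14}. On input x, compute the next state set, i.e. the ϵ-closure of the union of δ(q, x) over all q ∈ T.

6 on x → {7}.
14 on x → {9}.
No x-transition from 3, 7.
Union after reading x: {7, 9}.
Now take the ϵ-closure:
From 7 via ϵ: add 6.
From 9 via ϵ: add 8.
From 6 via ϵ: add 14.
From 8 via ϵ: add 4, 12.
From 4 via ϵ: add 10.
From 12 via ϵ: add 5.
No new states can be added; the closed set is {4, 5, 6, 7, 8, 9, 10, 12, 14}.

{4, 5, 6, 7, 8, 9, 10, 12, 14}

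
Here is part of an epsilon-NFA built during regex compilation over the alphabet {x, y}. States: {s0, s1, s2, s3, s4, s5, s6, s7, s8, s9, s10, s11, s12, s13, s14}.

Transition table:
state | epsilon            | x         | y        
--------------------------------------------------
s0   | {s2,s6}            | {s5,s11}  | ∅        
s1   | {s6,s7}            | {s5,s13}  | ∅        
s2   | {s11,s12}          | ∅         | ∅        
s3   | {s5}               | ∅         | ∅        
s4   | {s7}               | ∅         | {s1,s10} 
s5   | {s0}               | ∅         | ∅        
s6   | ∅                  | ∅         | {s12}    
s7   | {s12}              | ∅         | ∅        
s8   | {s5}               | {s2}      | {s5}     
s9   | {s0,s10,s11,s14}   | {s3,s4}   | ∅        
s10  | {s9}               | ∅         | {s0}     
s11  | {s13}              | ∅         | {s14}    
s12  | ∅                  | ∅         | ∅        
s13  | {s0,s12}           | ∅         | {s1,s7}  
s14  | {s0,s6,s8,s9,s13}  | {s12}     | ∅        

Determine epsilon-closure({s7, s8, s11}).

{s0, s2, s5, s6, s7, s8, s11, s12, s13}

Start with {s7, s8, s11}.
From s7 via epsilon: add s12.
From s8 via epsilon: add s5.
From s11 via epsilon: add s13.
From s5 via epsilon: add s0.
From s0 via epsilon: add s2, s6.
No new states can be added; the closed set is {s0, s2, s5, s6, s7, s8, s11, s12, s13}.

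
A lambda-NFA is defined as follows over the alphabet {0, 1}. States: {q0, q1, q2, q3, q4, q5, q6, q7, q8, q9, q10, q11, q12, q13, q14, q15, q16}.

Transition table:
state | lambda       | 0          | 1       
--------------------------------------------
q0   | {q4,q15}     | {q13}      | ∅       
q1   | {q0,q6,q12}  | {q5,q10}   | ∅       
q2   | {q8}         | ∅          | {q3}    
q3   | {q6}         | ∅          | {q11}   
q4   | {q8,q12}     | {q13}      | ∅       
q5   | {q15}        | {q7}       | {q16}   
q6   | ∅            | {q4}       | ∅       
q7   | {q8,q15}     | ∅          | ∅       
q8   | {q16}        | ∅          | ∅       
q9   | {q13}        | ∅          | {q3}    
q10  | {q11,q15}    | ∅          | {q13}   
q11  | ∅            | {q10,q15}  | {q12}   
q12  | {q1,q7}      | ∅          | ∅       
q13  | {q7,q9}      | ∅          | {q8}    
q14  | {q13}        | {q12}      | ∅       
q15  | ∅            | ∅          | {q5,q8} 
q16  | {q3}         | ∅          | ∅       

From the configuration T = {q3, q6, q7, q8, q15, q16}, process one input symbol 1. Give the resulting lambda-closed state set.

q3 on 1 → {q11}.
q15 on 1 → {q5, q8}.
No 1-transition from q6, q7, q8, q16.
Union after reading 1: {q5, q8, q11}.
Now take the lambda-closure:
From q5 via lambda: add q15.
From q8 via lambda: add q16.
From q16 via lambda: add q3.
From q3 via lambda: add q6.
No new states can be added; the closed set is {q3, q5, q6, q8, q11, q15, q16}.

{q3, q5, q6, q8, q11, q15, q16}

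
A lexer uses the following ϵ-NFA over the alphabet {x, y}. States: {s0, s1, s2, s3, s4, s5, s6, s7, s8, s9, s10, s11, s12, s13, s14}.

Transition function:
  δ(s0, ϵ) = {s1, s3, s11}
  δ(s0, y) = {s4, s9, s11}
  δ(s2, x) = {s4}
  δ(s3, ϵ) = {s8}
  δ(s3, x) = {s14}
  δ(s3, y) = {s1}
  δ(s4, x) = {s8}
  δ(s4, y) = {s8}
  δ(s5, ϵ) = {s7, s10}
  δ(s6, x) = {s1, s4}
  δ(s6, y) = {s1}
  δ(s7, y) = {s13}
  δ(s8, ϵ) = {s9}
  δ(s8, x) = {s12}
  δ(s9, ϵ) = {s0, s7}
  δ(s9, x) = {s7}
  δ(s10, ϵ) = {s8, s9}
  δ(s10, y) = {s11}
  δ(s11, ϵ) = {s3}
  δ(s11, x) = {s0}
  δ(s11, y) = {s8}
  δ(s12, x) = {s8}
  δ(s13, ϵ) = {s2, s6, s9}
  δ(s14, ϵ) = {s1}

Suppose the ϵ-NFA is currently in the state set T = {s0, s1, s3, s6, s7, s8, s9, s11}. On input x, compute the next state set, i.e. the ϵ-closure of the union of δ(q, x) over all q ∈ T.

s3 on x → {s14}.
s6 on x → {s1, s4}.
s8 on x → {s12}.
s9 on x → {s7}.
s11 on x → {s0}.
No x-transition from s0, s1, s7.
Union after reading x: {s0, s1, s4, s7, s12, s14}.
Now take the ϵ-closure:
From s0 via ϵ: add s3, s11.
From s3 via ϵ: add s8.
From s8 via ϵ: add s9.
No new states can be added; the closed set is {s0, s1, s3, s4, s7, s8, s9, s11, s12, s14}.

{s0, s1, s3, s4, s7, s8, s9, s11, s12, s14}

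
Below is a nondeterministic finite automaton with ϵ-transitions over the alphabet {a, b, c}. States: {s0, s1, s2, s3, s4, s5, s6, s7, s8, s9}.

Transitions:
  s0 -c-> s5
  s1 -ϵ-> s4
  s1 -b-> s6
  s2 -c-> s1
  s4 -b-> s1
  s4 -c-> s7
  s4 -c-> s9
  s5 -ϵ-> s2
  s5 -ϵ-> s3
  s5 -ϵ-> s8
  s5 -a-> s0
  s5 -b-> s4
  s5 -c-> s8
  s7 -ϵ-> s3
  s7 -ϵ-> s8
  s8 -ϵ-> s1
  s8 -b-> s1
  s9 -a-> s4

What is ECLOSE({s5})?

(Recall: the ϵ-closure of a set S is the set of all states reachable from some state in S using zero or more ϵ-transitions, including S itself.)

Start with {s5}.
From s5 via ϵ: add s2, s3, s8.
From s8 via ϵ: add s1.
From s1 via ϵ: add s4.
No new states can be added; the closed set is {s1, s2, s3, s4, s5, s8}.

{s1, s2, s3, s4, s5, s8}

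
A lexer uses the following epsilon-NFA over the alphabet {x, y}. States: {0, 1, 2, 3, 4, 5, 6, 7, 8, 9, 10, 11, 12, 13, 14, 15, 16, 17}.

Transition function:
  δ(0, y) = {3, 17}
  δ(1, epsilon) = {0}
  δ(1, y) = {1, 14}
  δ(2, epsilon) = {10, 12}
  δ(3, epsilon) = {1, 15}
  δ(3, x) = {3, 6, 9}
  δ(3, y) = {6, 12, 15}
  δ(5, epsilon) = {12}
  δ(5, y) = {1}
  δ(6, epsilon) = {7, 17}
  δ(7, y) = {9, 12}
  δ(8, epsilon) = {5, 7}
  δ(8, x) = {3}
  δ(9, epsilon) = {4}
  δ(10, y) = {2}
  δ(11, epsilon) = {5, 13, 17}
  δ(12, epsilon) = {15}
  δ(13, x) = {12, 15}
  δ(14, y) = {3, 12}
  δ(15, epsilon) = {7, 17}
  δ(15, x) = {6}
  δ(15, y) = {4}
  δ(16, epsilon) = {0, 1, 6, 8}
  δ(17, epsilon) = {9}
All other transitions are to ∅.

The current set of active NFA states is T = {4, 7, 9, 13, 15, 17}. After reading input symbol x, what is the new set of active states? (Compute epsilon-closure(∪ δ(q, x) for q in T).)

{4, 6, 7, 9, 12, 15, 17}

13 on x → {12, 15}.
15 on x → {6}.
No x-transition from 4, 7, 9, 17.
Union after reading x: {6, 12, 15}.
Now take the epsilon-closure:
From 6 via epsilon: add 7, 17.
From 17 via epsilon: add 9.
From 9 via epsilon: add 4.
No new states can be added; the closed set is {4, 6, 7, 9, 12, 15, 17}.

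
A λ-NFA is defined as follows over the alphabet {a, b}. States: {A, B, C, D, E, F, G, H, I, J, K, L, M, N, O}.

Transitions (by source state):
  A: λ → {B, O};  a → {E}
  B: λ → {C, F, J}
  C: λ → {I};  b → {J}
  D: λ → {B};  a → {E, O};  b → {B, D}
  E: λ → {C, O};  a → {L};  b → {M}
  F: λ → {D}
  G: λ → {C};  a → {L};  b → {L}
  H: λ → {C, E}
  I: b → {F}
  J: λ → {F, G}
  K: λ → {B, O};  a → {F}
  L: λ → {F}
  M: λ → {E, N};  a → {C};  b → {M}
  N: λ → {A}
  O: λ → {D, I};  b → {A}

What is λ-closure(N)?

Start with {N}.
From N via λ: add A.
From A via λ: add B, O.
From B via λ: add C, F, J.
From O via λ: add D, I.
From J via λ: add G.
No new states can be added; the closed set is {A, B, C, D, F, G, I, J, N, O}.

{A, B, C, D, F, G, I, J, N, O}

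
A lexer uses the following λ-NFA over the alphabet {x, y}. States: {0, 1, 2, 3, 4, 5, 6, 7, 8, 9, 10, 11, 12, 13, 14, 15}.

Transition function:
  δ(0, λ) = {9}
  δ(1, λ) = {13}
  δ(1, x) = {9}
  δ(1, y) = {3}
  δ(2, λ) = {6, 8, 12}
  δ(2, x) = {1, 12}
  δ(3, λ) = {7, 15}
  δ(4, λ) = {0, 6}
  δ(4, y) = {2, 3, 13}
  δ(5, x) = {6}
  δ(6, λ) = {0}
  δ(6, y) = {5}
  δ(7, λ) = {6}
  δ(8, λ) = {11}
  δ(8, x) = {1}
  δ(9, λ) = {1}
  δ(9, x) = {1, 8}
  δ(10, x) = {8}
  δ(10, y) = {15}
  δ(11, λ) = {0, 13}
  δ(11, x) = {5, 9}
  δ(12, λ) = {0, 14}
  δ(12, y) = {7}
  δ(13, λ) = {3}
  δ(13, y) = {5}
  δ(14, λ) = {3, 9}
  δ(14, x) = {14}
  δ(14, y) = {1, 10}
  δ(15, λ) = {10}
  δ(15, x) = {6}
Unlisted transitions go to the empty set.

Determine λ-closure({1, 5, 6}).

{0, 1, 3, 5, 6, 7, 9, 10, 13, 15}

Start with {1, 5, 6}.
From 1 via λ: add 13.
From 6 via λ: add 0.
From 0 via λ: add 9.
From 13 via λ: add 3.
From 3 via λ: add 7, 15.
From 15 via λ: add 10.
No new states can be added; the closed set is {0, 1, 3, 5, 6, 7, 9, 10, 13, 15}.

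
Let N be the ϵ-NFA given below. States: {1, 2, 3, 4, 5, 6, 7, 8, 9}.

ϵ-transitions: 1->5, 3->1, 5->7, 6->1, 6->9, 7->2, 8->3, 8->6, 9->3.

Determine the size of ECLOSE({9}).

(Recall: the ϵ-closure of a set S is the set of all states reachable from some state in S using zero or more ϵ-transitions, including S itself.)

Start with {9}.
From 9 via ϵ: add 3.
From 3 via ϵ: add 1.
From 1 via ϵ: add 5.
From 5 via ϵ: add 7.
From 7 via ϵ: add 2.
ϵ-closure = {1, 2, 3, 5, 7, 9}, which has 6 states.

6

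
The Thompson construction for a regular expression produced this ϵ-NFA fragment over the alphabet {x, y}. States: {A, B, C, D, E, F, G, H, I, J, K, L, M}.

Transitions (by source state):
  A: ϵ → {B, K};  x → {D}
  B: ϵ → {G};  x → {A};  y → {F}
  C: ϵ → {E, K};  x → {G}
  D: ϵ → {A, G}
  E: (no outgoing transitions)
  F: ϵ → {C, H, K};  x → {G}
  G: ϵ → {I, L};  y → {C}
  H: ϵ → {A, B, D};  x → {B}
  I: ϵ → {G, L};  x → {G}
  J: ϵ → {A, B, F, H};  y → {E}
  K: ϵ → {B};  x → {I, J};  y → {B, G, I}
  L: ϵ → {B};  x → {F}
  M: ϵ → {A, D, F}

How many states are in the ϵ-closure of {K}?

5

Start with {K}.
From K via ϵ: add B.
From B via ϵ: add G.
From G via ϵ: add I, L.
ϵ-closure = {B, G, I, K, L}, which has 5 states.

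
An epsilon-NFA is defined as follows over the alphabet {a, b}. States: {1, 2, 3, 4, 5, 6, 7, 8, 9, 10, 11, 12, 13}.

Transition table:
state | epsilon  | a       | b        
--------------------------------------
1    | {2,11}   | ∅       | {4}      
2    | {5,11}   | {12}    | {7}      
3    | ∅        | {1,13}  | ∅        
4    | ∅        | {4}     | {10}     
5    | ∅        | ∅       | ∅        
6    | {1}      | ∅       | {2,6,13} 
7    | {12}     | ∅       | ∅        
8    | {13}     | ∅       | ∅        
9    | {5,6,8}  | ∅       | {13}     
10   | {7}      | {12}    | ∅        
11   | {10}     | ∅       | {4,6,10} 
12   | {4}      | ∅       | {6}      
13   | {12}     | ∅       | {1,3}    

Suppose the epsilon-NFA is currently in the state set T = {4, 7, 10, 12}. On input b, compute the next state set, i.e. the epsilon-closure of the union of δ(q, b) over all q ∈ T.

4 on b → {10}.
12 on b → {6}.
No b-transition from 7, 10.
Union after reading b: {6, 10}.
Now take the epsilon-closure:
From 6 via epsilon: add 1.
From 10 via epsilon: add 7.
From 1 via epsilon: add 2, 11.
From 7 via epsilon: add 12.
From 2 via epsilon: add 5.
From 12 via epsilon: add 4.
No new states can be added; the closed set is {1, 2, 4, 5, 6, 7, 10, 11, 12}.

{1, 2, 4, 5, 6, 7, 10, 11, 12}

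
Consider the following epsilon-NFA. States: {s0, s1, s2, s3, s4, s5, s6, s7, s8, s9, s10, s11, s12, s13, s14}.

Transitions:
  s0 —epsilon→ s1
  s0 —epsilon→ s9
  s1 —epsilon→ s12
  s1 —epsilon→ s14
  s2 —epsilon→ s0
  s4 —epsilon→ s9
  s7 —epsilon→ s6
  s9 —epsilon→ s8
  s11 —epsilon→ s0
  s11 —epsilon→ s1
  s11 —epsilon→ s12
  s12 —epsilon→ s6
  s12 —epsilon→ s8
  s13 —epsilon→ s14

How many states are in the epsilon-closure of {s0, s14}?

7

Start with {s0, s14}.
From s0 via epsilon: add s1, s9.
From s1 via epsilon: add s12.
From s9 via epsilon: add s8.
From s12 via epsilon: add s6.
epsilon-closure = {s0, s1, s6, s8, s9, s12, s14}, which has 7 states.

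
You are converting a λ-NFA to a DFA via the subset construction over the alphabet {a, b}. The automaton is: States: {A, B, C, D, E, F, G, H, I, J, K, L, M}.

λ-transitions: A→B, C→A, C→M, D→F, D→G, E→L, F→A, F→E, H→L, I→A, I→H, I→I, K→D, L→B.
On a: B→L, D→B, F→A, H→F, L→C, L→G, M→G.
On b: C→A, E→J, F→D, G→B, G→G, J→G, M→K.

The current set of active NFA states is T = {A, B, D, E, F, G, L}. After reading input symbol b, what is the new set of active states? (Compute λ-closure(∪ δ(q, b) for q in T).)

{A, B, D, E, F, G, J, L}

E on b → {J}.
F on b → {D}.
G on b → {B, G}.
No b-transition from A, B, D, L.
Union after reading b: {B, D, G, J}.
Now take the λ-closure:
From D via λ: add F.
From F via λ: add A, E.
From E via λ: add L.
No new states can be added; the closed set is {A, B, D, E, F, G, J, L}.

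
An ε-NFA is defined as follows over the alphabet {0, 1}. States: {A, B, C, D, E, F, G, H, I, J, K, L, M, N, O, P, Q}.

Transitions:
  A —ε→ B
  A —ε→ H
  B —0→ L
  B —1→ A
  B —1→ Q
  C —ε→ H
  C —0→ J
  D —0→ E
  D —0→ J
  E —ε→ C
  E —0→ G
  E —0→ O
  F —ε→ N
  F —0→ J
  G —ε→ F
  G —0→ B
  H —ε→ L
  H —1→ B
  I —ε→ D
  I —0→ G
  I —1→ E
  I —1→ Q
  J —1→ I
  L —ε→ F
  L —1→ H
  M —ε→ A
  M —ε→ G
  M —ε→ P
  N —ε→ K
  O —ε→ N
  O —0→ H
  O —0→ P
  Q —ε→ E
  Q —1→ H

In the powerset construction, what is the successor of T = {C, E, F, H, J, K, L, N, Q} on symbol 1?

{B, D, F, H, I, K, L, N}

H on 1 → {B}.
J on 1 → {I}.
L on 1 → {H}.
Q on 1 → {H}.
No 1-transition from C, E, F, K, N.
Union after reading 1: {B, H, I}.
Now take the ε-closure:
From H via ε: add L.
From I via ε: add D.
From L via ε: add F.
From F via ε: add N.
From N via ε: add K.
No new states can be added; the closed set is {B, D, F, H, I, K, L, N}.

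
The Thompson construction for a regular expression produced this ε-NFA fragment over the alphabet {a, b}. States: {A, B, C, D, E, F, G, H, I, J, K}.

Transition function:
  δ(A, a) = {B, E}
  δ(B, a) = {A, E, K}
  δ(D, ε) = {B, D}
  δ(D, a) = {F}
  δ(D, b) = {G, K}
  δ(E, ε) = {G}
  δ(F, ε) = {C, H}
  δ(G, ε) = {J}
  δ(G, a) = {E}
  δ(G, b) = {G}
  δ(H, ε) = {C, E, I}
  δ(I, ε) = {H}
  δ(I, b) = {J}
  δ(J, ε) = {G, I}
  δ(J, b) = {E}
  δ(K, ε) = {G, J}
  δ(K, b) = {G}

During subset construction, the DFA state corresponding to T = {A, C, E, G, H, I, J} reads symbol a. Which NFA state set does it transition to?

{B, C, E, G, H, I, J}

A on a → {B, E}.
G on a → {E}.
No a-transition from C, E, H, I, J.
Union after reading a: {B, E}.
Now take the ε-closure:
From E via ε: add G.
From G via ε: add J.
From J via ε: add I.
From I via ε: add H.
From H via ε: add C.
No new states can be added; the closed set is {B, C, E, G, H, I, J}.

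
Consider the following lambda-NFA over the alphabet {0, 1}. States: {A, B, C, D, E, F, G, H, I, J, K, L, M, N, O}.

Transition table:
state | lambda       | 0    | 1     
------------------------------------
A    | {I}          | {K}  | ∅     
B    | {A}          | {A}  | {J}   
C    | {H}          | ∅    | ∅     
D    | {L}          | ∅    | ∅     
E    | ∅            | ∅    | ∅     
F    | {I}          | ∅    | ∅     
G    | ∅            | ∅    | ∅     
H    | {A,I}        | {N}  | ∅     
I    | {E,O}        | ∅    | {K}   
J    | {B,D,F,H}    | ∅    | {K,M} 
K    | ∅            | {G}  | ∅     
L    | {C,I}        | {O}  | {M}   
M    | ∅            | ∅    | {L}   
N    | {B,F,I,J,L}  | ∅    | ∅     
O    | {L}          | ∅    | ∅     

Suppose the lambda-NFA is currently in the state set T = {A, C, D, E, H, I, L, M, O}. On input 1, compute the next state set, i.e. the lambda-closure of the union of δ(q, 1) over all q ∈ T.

{A, C, E, H, I, K, L, M, O}

I on 1 → {K}.
L on 1 → {M}.
M on 1 → {L}.
No 1-transition from A, C, D, E, H, O.
Union after reading 1: {K, L, M}.
Now take the lambda-closure:
From L via lambda: add C, I.
From C via lambda: add H.
From I via lambda: add E, O.
From H via lambda: add A.
No new states can be added; the closed set is {A, C, E, H, I, K, L, M, O}.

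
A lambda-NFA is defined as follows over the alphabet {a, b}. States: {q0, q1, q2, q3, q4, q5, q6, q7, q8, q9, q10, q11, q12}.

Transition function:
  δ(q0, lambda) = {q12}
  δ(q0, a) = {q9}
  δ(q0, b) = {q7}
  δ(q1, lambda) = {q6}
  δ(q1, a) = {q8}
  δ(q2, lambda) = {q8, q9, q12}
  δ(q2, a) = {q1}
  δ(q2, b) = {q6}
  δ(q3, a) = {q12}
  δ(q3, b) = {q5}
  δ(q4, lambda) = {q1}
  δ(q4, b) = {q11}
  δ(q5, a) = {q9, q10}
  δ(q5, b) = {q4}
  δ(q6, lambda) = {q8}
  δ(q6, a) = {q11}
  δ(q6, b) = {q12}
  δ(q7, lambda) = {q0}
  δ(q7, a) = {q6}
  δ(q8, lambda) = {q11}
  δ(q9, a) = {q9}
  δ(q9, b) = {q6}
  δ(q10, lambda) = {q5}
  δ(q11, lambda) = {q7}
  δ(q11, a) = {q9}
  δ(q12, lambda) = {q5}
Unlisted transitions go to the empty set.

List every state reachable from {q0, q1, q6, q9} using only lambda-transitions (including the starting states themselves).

{q0, q1, q5, q6, q7, q8, q9, q11, q12}

Start with {q0, q1, q6, q9}.
From q0 via lambda: add q12.
From q6 via lambda: add q8.
From q8 via lambda: add q11.
From q12 via lambda: add q5.
From q11 via lambda: add q7.
No new states can be added; the closed set is {q0, q1, q5, q6, q7, q8, q9, q11, q12}.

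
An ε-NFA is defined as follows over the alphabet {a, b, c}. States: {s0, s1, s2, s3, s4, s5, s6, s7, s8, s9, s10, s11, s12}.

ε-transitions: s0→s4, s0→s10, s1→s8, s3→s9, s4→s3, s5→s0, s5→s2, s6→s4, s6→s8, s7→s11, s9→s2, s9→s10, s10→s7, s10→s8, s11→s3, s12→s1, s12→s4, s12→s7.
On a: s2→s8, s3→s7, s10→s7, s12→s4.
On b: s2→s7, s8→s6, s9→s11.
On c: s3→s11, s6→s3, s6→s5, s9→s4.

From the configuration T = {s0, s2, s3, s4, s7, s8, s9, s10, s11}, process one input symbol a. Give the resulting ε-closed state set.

{s2, s3, s7, s8, s9, s10, s11}

s2 on a → {s8}.
s3 on a → {s7}.
s10 on a → {s7}.
No a-transition from s0, s4, s7, s8, s9, s11.
Union after reading a: {s7, s8}.
Now take the ε-closure:
From s7 via ε: add s11.
From s11 via ε: add s3.
From s3 via ε: add s9.
From s9 via ε: add s2, s10.
No new states can be added; the closed set is {s2, s3, s7, s8, s9, s10, s11}.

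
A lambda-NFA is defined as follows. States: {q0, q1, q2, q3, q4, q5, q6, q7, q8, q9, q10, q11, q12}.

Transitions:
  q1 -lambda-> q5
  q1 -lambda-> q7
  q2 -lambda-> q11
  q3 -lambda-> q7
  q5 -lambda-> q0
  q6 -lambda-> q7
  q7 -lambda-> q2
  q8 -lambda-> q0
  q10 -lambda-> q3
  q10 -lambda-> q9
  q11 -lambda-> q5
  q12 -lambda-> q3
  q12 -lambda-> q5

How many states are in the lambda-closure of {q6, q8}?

Start with {q6, q8}.
From q6 via lambda: add q7.
From q8 via lambda: add q0.
From q7 via lambda: add q2.
From q2 via lambda: add q11.
From q11 via lambda: add q5.
lambda-closure = {q0, q2, q5, q6, q7, q8, q11}, which has 7 states.

7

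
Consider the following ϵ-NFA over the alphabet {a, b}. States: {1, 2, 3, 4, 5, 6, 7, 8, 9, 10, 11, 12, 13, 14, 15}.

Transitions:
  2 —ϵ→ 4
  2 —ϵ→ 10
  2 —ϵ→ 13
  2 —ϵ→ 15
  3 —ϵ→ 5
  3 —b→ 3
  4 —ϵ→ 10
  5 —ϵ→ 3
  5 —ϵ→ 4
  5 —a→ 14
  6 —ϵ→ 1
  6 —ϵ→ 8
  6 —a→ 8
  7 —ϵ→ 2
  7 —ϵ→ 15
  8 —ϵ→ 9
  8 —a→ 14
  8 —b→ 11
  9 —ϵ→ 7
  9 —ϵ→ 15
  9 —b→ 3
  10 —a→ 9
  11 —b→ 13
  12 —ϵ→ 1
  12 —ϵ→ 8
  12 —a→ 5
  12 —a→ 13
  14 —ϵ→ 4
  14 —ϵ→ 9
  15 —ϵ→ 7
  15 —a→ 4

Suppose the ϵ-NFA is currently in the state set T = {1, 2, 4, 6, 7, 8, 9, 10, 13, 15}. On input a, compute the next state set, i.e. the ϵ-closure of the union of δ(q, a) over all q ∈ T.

{2, 4, 7, 8, 9, 10, 13, 14, 15}

6 on a → {8}.
8 on a → {14}.
10 on a → {9}.
15 on a → {4}.
No a-transition from 1, 2, 4, 7, 9, 13.
Union after reading a: {4, 8, 9, 14}.
Now take the ϵ-closure:
From 4 via ϵ: add 10.
From 9 via ϵ: add 7, 15.
From 7 via ϵ: add 2.
From 2 via ϵ: add 13.
No new states can be added; the closed set is {2, 4, 7, 8, 9, 10, 13, 14, 15}.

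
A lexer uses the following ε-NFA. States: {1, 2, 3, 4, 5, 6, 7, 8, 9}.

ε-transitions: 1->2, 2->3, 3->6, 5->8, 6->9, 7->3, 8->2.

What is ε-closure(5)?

{2, 3, 5, 6, 8, 9}

Start with {5}.
From 5 via ε: add 8.
From 8 via ε: add 2.
From 2 via ε: add 3.
From 3 via ε: add 6.
From 6 via ε: add 9.
No new states can be added; the closed set is {2, 3, 5, 6, 8, 9}.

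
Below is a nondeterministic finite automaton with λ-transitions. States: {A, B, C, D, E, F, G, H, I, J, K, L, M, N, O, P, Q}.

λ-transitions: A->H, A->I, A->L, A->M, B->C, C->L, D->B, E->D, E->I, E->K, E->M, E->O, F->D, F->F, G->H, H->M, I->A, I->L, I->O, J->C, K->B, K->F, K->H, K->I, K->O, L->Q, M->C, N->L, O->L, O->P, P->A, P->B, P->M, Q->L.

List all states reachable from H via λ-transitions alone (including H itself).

Start with {H}.
From H via λ: add M.
From M via λ: add C.
From C via λ: add L.
From L via λ: add Q.
No new states can be added; the closed set is {C, H, L, M, Q}.

{C, H, L, M, Q}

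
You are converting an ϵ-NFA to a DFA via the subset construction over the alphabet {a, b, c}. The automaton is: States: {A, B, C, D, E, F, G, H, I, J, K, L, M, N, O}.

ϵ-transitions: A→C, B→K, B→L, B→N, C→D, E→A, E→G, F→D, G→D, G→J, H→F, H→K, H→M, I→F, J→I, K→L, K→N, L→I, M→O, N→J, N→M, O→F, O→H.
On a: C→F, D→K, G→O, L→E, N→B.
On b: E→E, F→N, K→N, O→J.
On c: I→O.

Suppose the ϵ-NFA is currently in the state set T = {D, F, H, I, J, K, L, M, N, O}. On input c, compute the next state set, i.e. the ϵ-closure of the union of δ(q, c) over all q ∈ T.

{D, F, H, I, J, K, L, M, N, O}

I on c → {O}.
No c-transition from D, F, H, J, K, L, M, N, O.
Union after reading c: {O}.
Now take the ϵ-closure:
From O via ϵ: add F, H.
From F via ϵ: add D.
From H via ϵ: add K, M.
From K via ϵ: add L, N.
From L via ϵ: add I.
From N via ϵ: add J.
No new states can be added; the closed set is {D, F, H, I, J, K, L, M, N, O}.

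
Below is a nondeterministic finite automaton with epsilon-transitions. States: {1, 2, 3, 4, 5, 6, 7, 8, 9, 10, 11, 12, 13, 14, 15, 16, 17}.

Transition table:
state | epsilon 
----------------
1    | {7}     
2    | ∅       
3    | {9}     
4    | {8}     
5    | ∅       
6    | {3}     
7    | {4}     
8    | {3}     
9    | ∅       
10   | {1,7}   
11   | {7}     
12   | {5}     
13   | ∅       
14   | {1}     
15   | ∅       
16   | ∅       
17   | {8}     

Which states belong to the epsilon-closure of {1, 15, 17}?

{1, 3, 4, 7, 8, 9, 15, 17}

Start with {1, 15, 17}.
From 1 via epsilon: add 7.
From 17 via epsilon: add 8.
From 7 via epsilon: add 4.
From 8 via epsilon: add 3.
From 3 via epsilon: add 9.
No new states can be added; the closed set is {1, 3, 4, 7, 8, 9, 15, 17}.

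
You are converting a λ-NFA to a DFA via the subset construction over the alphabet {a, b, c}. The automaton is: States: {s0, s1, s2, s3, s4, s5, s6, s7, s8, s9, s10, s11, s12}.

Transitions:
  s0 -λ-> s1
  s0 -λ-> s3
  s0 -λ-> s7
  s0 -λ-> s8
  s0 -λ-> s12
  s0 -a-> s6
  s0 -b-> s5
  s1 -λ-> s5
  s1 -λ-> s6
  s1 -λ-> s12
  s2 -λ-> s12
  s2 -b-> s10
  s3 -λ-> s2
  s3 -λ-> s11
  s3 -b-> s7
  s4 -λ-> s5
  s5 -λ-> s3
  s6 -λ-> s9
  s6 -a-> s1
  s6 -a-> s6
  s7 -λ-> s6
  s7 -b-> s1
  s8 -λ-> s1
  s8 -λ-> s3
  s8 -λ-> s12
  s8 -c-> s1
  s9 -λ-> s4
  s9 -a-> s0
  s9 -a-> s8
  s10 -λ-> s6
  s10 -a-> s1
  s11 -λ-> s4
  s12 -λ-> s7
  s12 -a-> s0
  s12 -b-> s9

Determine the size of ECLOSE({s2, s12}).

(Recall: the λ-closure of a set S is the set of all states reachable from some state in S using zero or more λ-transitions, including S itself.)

9

Start with {s2, s12}.
From s12 via λ: add s7.
From s7 via λ: add s6.
From s6 via λ: add s9.
From s9 via λ: add s4.
From s4 via λ: add s5.
From s5 via λ: add s3.
From s3 via λ: add s11.
λ-closure = {s2, s3, s4, s5, s6, s7, s9, s11, s12}, which has 9 states.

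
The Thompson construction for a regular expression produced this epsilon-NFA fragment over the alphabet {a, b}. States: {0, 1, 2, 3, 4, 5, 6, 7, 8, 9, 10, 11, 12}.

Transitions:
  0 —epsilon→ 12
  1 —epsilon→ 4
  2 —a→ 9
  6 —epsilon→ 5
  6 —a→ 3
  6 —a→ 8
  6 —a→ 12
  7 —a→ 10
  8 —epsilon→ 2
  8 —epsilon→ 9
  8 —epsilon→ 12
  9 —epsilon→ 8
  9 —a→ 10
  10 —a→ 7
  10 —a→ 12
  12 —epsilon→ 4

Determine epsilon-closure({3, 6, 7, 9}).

{2, 3, 4, 5, 6, 7, 8, 9, 12}

Start with {3, 6, 7, 9}.
From 6 via epsilon: add 5.
From 9 via epsilon: add 8.
From 8 via epsilon: add 2, 12.
From 12 via epsilon: add 4.
No new states can be added; the closed set is {2, 3, 4, 5, 6, 7, 8, 9, 12}.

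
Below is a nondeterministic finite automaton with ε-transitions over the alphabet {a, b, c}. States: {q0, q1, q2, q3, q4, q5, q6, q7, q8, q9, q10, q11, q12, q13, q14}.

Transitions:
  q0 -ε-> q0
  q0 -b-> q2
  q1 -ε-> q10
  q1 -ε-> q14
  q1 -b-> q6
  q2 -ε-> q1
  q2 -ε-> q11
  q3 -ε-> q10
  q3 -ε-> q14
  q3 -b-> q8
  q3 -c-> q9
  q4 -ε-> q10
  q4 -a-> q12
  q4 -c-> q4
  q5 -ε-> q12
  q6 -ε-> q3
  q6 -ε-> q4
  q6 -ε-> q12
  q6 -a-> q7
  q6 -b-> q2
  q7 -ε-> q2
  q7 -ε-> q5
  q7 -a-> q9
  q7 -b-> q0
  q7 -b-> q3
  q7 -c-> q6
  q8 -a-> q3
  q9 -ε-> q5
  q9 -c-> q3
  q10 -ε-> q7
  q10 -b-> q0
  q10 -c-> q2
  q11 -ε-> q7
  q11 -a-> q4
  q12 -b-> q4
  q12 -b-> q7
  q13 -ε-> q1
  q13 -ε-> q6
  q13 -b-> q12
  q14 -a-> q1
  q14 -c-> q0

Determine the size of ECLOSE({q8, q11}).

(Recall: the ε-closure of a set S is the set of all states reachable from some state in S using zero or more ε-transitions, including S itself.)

9

Start with {q8, q11}.
From q11 via ε: add q7.
From q7 via ε: add q2, q5.
From q2 via ε: add q1.
From q5 via ε: add q12.
From q1 via ε: add q10, q14.
ε-closure = {q1, q2, q5, q7, q8, q10, q11, q12, q14}, which has 9 states.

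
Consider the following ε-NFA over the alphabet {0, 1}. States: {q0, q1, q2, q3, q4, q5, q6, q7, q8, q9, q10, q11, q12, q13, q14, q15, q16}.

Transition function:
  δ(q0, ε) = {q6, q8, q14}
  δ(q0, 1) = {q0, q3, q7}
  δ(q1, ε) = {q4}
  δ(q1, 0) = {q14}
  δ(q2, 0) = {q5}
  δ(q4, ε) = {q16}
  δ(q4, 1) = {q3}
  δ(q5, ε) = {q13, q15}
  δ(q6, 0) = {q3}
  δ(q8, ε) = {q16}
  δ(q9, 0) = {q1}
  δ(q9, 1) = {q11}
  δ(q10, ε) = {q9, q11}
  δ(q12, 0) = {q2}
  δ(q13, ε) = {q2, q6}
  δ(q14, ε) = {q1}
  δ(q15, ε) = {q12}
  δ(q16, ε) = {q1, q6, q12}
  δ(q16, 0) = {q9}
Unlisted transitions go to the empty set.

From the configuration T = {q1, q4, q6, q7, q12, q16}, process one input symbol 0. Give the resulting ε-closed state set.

q1 on 0 → {q14}.
q6 on 0 → {q3}.
q12 on 0 → {q2}.
q16 on 0 → {q9}.
No 0-transition from q4, q7.
Union after reading 0: {q2, q3, q9, q14}.
Now take the ε-closure:
From q14 via ε: add q1.
From q1 via ε: add q4.
From q4 via ε: add q16.
From q16 via ε: add q6, q12.
No new states can be added; the closed set is {q1, q2, q3, q4, q6, q9, q12, q14, q16}.

{q1, q2, q3, q4, q6, q9, q12, q14, q16}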